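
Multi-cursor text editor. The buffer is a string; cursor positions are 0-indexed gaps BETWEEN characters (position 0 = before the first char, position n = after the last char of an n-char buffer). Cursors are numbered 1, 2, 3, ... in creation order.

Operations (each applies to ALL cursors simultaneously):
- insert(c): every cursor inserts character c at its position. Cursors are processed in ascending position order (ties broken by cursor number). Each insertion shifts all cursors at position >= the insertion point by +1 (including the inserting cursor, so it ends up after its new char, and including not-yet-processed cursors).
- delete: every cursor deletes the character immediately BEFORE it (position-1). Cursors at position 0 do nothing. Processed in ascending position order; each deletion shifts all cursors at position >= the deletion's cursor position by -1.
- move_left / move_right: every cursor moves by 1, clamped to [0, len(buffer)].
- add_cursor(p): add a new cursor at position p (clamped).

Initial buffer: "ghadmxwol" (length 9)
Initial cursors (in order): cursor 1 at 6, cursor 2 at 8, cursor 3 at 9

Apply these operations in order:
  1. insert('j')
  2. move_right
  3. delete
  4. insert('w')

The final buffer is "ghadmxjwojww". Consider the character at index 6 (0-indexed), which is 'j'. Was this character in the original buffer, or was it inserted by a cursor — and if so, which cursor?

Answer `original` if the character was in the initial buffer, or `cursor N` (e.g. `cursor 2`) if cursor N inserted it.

Answer: cursor 1

Derivation:
After op 1 (insert('j')): buffer="ghadmxjwojlj" (len 12), cursors c1@7 c2@10 c3@12, authorship ......1..2.3
After op 2 (move_right): buffer="ghadmxjwojlj" (len 12), cursors c1@8 c2@11 c3@12, authorship ......1..2.3
After op 3 (delete): buffer="ghadmxjoj" (len 9), cursors c1@7 c2@9 c3@9, authorship ......1.2
After op 4 (insert('w')): buffer="ghadmxjwojww" (len 12), cursors c1@8 c2@12 c3@12, authorship ......11.223
Authorship (.=original, N=cursor N): . . . . . . 1 1 . 2 2 3
Index 6: author = 1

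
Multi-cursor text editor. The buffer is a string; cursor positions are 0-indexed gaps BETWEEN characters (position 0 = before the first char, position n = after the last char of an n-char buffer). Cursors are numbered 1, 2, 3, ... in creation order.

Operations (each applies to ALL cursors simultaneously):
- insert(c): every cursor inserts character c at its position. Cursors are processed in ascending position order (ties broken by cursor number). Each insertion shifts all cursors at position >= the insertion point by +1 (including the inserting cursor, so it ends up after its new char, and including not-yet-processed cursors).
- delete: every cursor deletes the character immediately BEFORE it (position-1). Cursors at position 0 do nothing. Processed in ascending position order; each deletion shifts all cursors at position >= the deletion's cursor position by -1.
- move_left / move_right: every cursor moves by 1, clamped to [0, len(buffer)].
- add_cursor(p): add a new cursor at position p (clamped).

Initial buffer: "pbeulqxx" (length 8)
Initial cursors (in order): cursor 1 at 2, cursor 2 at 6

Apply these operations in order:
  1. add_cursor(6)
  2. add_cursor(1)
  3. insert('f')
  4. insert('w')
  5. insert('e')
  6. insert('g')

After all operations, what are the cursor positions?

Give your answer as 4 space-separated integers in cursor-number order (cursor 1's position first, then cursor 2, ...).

Answer: 10 22 22 5

Derivation:
After op 1 (add_cursor(6)): buffer="pbeulqxx" (len 8), cursors c1@2 c2@6 c3@6, authorship ........
After op 2 (add_cursor(1)): buffer="pbeulqxx" (len 8), cursors c4@1 c1@2 c2@6 c3@6, authorship ........
After op 3 (insert('f')): buffer="pfbfeulqffxx" (len 12), cursors c4@2 c1@4 c2@10 c3@10, authorship .4.1....23..
After op 4 (insert('w')): buffer="pfwbfweulqffwwxx" (len 16), cursors c4@3 c1@6 c2@14 c3@14, authorship .44.11....2323..
After op 5 (insert('e')): buffer="pfwebfweeulqffwweexx" (len 20), cursors c4@4 c1@8 c2@18 c3@18, authorship .444.111....232323..
After op 6 (insert('g')): buffer="pfwegbfwegeulqffwweeggxx" (len 24), cursors c4@5 c1@10 c2@22 c3@22, authorship .4444.1111....23232323..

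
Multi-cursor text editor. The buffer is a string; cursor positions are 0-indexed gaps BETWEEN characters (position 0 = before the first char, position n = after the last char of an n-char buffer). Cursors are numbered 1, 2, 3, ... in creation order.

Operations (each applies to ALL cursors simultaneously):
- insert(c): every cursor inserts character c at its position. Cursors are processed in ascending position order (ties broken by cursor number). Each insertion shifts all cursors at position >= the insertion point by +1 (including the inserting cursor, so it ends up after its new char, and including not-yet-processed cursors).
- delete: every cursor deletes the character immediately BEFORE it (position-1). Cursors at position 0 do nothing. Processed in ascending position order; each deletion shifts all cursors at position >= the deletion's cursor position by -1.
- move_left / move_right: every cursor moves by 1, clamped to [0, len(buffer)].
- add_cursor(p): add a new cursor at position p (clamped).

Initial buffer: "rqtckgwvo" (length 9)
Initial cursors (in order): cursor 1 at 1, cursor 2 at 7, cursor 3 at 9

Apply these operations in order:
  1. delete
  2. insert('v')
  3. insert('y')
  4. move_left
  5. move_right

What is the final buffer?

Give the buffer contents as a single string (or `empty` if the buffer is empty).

Answer: vyqtckgvyvvy

Derivation:
After op 1 (delete): buffer="qtckgv" (len 6), cursors c1@0 c2@5 c3@6, authorship ......
After op 2 (insert('v')): buffer="vqtckgvvv" (len 9), cursors c1@1 c2@7 c3@9, authorship 1.....2.3
After op 3 (insert('y')): buffer="vyqtckgvyvvy" (len 12), cursors c1@2 c2@9 c3@12, authorship 11.....22.33
After op 4 (move_left): buffer="vyqtckgvyvvy" (len 12), cursors c1@1 c2@8 c3@11, authorship 11.....22.33
After op 5 (move_right): buffer="vyqtckgvyvvy" (len 12), cursors c1@2 c2@9 c3@12, authorship 11.....22.33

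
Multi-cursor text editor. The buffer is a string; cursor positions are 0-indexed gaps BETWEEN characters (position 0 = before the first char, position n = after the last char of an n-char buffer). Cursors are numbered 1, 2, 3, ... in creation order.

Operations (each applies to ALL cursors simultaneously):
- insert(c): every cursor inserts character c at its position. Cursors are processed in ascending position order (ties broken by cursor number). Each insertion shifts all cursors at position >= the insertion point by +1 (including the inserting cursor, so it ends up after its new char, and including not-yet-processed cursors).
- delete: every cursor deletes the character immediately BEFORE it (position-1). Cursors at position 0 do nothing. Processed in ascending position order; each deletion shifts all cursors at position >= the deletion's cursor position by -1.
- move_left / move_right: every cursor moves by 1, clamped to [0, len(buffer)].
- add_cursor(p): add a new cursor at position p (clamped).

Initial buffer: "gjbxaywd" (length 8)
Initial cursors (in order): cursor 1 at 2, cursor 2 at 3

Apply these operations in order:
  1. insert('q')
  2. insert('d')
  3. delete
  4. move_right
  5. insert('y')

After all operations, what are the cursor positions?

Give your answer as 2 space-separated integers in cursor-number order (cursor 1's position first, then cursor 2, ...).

Answer: 5 8

Derivation:
After op 1 (insert('q')): buffer="gjqbqxaywd" (len 10), cursors c1@3 c2@5, authorship ..1.2.....
After op 2 (insert('d')): buffer="gjqdbqdxaywd" (len 12), cursors c1@4 c2@7, authorship ..11.22.....
After op 3 (delete): buffer="gjqbqxaywd" (len 10), cursors c1@3 c2@5, authorship ..1.2.....
After op 4 (move_right): buffer="gjqbqxaywd" (len 10), cursors c1@4 c2@6, authorship ..1.2.....
After op 5 (insert('y')): buffer="gjqbyqxyaywd" (len 12), cursors c1@5 c2@8, authorship ..1.12.2....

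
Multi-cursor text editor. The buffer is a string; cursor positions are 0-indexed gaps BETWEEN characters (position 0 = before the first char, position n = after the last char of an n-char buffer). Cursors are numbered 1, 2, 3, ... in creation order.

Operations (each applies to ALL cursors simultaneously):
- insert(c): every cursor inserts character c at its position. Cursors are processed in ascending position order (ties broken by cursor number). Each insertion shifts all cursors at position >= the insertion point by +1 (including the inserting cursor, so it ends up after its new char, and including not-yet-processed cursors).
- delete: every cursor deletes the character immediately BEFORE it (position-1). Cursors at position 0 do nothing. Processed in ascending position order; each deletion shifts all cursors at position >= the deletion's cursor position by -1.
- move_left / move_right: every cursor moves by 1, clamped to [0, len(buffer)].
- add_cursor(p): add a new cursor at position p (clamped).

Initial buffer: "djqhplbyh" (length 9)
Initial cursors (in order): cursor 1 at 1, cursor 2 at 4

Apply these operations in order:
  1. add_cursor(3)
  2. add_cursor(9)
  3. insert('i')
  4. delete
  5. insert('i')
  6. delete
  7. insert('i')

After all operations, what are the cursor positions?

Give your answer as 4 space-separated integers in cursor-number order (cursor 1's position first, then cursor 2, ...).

After op 1 (add_cursor(3)): buffer="djqhplbyh" (len 9), cursors c1@1 c3@3 c2@4, authorship .........
After op 2 (add_cursor(9)): buffer="djqhplbyh" (len 9), cursors c1@1 c3@3 c2@4 c4@9, authorship .........
After op 3 (insert('i')): buffer="dijqihiplbyhi" (len 13), cursors c1@2 c3@5 c2@7 c4@13, authorship .1..3.2.....4
After op 4 (delete): buffer="djqhplbyh" (len 9), cursors c1@1 c3@3 c2@4 c4@9, authorship .........
After op 5 (insert('i')): buffer="dijqihiplbyhi" (len 13), cursors c1@2 c3@5 c2@7 c4@13, authorship .1..3.2.....4
After op 6 (delete): buffer="djqhplbyh" (len 9), cursors c1@1 c3@3 c2@4 c4@9, authorship .........
After op 7 (insert('i')): buffer="dijqihiplbyhi" (len 13), cursors c1@2 c3@5 c2@7 c4@13, authorship .1..3.2.....4

Answer: 2 7 5 13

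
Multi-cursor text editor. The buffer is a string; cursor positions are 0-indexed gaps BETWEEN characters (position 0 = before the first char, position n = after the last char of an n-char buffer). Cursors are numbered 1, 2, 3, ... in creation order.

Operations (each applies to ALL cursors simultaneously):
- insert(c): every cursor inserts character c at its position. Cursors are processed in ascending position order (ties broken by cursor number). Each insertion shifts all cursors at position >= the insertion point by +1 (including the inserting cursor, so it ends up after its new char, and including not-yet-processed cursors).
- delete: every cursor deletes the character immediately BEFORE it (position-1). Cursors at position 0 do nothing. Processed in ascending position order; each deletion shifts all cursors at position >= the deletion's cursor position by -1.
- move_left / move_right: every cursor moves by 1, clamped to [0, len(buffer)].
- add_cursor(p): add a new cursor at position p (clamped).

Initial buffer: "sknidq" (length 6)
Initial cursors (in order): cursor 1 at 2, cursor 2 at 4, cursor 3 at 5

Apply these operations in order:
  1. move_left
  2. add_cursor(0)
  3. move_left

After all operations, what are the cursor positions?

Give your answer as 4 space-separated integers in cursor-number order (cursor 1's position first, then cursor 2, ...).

After op 1 (move_left): buffer="sknidq" (len 6), cursors c1@1 c2@3 c3@4, authorship ......
After op 2 (add_cursor(0)): buffer="sknidq" (len 6), cursors c4@0 c1@1 c2@3 c3@4, authorship ......
After op 3 (move_left): buffer="sknidq" (len 6), cursors c1@0 c4@0 c2@2 c3@3, authorship ......

Answer: 0 2 3 0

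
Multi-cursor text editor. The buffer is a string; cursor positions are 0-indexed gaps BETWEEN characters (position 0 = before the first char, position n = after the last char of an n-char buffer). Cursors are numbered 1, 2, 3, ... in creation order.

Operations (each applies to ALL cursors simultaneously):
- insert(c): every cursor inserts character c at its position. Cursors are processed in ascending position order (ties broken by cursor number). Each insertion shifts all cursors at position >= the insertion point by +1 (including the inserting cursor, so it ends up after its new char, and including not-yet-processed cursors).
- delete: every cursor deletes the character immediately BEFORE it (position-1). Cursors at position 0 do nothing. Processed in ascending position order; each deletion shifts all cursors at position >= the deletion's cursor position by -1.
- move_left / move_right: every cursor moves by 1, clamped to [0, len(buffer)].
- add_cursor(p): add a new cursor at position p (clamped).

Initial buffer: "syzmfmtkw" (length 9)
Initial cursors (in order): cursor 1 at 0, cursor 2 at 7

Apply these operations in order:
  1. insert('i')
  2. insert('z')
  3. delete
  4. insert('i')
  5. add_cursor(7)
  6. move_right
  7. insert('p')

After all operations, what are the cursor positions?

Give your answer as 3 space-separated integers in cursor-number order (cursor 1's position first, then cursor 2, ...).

Answer: 4 15 10

Derivation:
After op 1 (insert('i')): buffer="isyzmfmtikw" (len 11), cursors c1@1 c2@9, authorship 1.......2..
After op 2 (insert('z')): buffer="izsyzmfmtizkw" (len 13), cursors c1@2 c2@11, authorship 11.......22..
After op 3 (delete): buffer="isyzmfmtikw" (len 11), cursors c1@1 c2@9, authorship 1.......2..
After op 4 (insert('i')): buffer="iisyzmfmtiikw" (len 13), cursors c1@2 c2@11, authorship 11.......22..
After op 5 (add_cursor(7)): buffer="iisyzmfmtiikw" (len 13), cursors c1@2 c3@7 c2@11, authorship 11.......22..
After op 6 (move_right): buffer="iisyzmfmtiikw" (len 13), cursors c1@3 c3@8 c2@12, authorship 11.......22..
After op 7 (insert('p')): buffer="iispyzmfmptiikpw" (len 16), cursors c1@4 c3@10 c2@15, authorship 11.1.....3.22.2.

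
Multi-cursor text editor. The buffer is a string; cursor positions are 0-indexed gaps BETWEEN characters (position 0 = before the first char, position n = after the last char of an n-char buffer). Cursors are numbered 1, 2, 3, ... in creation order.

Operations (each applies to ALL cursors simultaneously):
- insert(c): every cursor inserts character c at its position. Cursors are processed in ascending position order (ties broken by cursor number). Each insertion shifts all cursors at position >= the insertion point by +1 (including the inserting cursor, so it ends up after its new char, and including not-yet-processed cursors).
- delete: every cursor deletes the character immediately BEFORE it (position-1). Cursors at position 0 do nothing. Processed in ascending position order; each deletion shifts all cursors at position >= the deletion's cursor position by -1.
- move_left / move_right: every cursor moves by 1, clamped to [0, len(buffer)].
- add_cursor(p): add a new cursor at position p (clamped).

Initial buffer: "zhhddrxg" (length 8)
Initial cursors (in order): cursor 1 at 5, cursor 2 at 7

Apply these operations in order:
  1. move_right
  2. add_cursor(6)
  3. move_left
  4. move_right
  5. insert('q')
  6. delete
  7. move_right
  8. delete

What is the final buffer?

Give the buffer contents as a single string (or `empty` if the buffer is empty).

Answer: zhhdd

Derivation:
After op 1 (move_right): buffer="zhhddrxg" (len 8), cursors c1@6 c2@8, authorship ........
After op 2 (add_cursor(6)): buffer="zhhddrxg" (len 8), cursors c1@6 c3@6 c2@8, authorship ........
After op 3 (move_left): buffer="zhhddrxg" (len 8), cursors c1@5 c3@5 c2@7, authorship ........
After op 4 (move_right): buffer="zhhddrxg" (len 8), cursors c1@6 c3@6 c2@8, authorship ........
After op 5 (insert('q')): buffer="zhhddrqqxgq" (len 11), cursors c1@8 c3@8 c2@11, authorship ......13..2
After op 6 (delete): buffer="zhhddrxg" (len 8), cursors c1@6 c3@6 c2@8, authorship ........
After op 7 (move_right): buffer="zhhddrxg" (len 8), cursors c1@7 c3@7 c2@8, authorship ........
After op 8 (delete): buffer="zhhdd" (len 5), cursors c1@5 c2@5 c3@5, authorship .....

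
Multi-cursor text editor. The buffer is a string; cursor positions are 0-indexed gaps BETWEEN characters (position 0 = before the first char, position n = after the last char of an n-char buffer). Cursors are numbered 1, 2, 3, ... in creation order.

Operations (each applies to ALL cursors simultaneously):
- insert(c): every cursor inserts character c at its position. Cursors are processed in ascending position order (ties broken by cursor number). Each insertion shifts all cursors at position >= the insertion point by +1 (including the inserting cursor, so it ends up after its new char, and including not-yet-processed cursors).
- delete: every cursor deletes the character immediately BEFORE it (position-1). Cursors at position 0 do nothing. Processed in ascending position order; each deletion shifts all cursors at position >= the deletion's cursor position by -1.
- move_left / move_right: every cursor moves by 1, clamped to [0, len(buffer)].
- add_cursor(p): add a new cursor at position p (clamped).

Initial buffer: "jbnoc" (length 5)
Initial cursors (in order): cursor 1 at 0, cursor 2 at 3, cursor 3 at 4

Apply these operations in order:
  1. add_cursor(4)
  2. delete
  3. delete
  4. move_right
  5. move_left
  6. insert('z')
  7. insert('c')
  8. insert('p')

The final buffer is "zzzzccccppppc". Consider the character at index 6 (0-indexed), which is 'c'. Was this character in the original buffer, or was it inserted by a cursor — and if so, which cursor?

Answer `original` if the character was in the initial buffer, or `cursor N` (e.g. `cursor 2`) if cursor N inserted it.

After op 1 (add_cursor(4)): buffer="jbnoc" (len 5), cursors c1@0 c2@3 c3@4 c4@4, authorship .....
After op 2 (delete): buffer="jc" (len 2), cursors c1@0 c2@1 c3@1 c4@1, authorship ..
After op 3 (delete): buffer="c" (len 1), cursors c1@0 c2@0 c3@0 c4@0, authorship .
After op 4 (move_right): buffer="c" (len 1), cursors c1@1 c2@1 c3@1 c4@1, authorship .
After op 5 (move_left): buffer="c" (len 1), cursors c1@0 c2@0 c3@0 c4@0, authorship .
After op 6 (insert('z')): buffer="zzzzc" (len 5), cursors c1@4 c2@4 c3@4 c4@4, authorship 1234.
After op 7 (insert('c')): buffer="zzzzccccc" (len 9), cursors c1@8 c2@8 c3@8 c4@8, authorship 12341234.
After op 8 (insert('p')): buffer="zzzzccccppppc" (len 13), cursors c1@12 c2@12 c3@12 c4@12, authorship 123412341234.
Authorship (.=original, N=cursor N): 1 2 3 4 1 2 3 4 1 2 3 4 .
Index 6: author = 3

Answer: cursor 3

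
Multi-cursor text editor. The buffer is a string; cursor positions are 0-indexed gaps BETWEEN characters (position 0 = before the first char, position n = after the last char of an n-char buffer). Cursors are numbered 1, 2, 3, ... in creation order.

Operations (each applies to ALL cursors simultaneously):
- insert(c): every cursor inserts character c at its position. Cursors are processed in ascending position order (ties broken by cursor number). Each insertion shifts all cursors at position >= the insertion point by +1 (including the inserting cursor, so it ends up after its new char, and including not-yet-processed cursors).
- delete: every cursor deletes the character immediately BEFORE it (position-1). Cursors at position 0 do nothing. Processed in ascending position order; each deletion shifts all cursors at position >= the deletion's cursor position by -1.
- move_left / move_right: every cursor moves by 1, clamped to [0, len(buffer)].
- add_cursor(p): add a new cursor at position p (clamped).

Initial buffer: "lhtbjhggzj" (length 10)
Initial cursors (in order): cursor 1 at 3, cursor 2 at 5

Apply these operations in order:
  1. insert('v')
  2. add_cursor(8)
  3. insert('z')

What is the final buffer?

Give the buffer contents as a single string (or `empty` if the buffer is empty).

After op 1 (insert('v')): buffer="lhtvbjvhggzj" (len 12), cursors c1@4 c2@7, authorship ...1..2.....
After op 2 (add_cursor(8)): buffer="lhtvbjvhggzj" (len 12), cursors c1@4 c2@7 c3@8, authorship ...1..2.....
After op 3 (insert('z')): buffer="lhtvzbjvzhzggzj" (len 15), cursors c1@5 c2@9 c3@11, authorship ...11..22.3....

Answer: lhtvzbjvzhzggzj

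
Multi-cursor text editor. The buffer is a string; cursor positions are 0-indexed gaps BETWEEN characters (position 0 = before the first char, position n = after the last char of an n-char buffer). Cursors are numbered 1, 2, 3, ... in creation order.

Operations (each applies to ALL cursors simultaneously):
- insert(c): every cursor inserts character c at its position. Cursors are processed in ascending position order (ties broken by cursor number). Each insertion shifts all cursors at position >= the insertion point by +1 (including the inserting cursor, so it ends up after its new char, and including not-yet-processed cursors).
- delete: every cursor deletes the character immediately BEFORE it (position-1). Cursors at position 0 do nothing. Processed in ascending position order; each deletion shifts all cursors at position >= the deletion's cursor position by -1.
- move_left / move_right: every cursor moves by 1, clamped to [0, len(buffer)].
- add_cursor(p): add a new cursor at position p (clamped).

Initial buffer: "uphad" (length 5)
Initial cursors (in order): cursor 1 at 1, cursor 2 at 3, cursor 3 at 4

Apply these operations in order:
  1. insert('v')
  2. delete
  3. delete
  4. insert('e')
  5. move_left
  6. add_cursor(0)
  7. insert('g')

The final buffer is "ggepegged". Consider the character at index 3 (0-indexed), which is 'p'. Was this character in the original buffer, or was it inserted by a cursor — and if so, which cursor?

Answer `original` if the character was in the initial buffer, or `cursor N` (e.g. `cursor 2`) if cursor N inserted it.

Answer: original

Derivation:
After op 1 (insert('v')): buffer="uvphvavd" (len 8), cursors c1@2 c2@5 c3@7, authorship .1..2.3.
After op 2 (delete): buffer="uphad" (len 5), cursors c1@1 c2@3 c3@4, authorship .....
After op 3 (delete): buffer="pd" (len 2), cursors c1@0 c2@1 c3@1, authorship ..
After op 4 (insert('e')): buffer="epeed" (len 5), cursors c1@1 c2@4 c3@4, authorship 1.23.
After op 5 (move_left): buffer="epeed" (len 5), cursors c1@0 c2@3 c3@3, authorship 1.23.
After op 6 (add_cursor(0)): buffer="epeed" (len 5), cursors c1@0 c4@0 c2@3 c3@3, authorship 1.23.
After op 7 (insert('g')): buffer="ggepegged" (len 9), cursors c1@2 c4@2 c2@7 c3@7, authorship 141.2233.
Authorship (.=original, N=cursor N): 1 4 1 . 2 2 3 3 .
Index 3: author = original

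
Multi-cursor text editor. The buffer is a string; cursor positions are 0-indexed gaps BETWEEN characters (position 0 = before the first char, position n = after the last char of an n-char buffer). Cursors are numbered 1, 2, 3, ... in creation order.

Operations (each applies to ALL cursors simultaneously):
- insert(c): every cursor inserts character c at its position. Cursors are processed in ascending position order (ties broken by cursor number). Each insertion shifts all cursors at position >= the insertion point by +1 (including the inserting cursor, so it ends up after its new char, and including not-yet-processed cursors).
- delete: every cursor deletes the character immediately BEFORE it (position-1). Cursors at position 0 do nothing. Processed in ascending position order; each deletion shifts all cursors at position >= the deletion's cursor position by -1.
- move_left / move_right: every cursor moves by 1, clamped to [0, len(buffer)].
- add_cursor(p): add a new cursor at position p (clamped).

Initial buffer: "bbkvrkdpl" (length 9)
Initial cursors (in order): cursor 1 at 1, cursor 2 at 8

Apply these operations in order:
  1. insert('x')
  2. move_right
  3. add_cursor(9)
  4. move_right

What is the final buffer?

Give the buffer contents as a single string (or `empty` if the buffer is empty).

Answer: bxbkvrkdpxl

Derivation:
After op 1 (insert('x')): buffer="bxbkvrkdpxl" (len 11), cursors c1@2 c2@10, authorship .1.......2.
After op 2 (move_right): buffer="bxbkvrkdpxl" (len 11), cursors c1@3 c2@11, authorship .1.......2.
After op 3 (add_cursor(9)): buffer="bxbkvrkdpxl" (len 11), cursors c1@3 c3@9 c2@11, authorship .1.......2.
After op 4 (move_right): buffer="bxbkvrkdpxl" (len 11), cursors c1@4 c3@10 c2@11, authorship .1.......2.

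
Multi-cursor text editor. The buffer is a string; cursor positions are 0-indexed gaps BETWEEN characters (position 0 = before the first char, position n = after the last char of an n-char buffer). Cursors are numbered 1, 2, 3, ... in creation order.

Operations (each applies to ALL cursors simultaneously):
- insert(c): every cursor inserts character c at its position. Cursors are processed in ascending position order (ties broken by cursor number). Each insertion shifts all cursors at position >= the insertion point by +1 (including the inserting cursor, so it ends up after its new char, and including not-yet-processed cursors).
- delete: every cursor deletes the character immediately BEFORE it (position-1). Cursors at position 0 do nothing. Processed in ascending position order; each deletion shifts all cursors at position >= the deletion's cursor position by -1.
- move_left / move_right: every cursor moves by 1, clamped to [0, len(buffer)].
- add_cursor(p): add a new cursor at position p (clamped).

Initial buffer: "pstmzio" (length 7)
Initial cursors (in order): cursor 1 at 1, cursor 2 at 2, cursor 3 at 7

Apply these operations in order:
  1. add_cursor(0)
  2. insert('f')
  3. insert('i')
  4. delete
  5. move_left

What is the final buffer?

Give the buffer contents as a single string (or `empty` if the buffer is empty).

After op 1 (add_cursor(0)): buffer="pstmzio" (len 7), cursors c4@0 c1@1 c2@2 c3@7, authorship .......
After op 2 (insert('f')): buffer="fpfsftmziof" (len 11), cursors c4@1 c1@3 c2@5 c3@11, authorship 4.1.2.....3
After op 3 (insert('i')): buffer="fipfisfitmziofi" (len 15), cursors c4@2 c1@5 c2@8 c3@15, authorship 44.11.22.....33
After op 4 (delete): buffer="fpfsftmziof" (len 11), cursors c4@1 c1@3 c2@5 c3@11, authorship 4.1.2.....3
After op 5 (move_left): buffer="fpfsftmziof" (len 11), cursors c4@0 c1@2 c2@4 c3@10, authorship 4.1.2.....3

Answer: fpfsftmziof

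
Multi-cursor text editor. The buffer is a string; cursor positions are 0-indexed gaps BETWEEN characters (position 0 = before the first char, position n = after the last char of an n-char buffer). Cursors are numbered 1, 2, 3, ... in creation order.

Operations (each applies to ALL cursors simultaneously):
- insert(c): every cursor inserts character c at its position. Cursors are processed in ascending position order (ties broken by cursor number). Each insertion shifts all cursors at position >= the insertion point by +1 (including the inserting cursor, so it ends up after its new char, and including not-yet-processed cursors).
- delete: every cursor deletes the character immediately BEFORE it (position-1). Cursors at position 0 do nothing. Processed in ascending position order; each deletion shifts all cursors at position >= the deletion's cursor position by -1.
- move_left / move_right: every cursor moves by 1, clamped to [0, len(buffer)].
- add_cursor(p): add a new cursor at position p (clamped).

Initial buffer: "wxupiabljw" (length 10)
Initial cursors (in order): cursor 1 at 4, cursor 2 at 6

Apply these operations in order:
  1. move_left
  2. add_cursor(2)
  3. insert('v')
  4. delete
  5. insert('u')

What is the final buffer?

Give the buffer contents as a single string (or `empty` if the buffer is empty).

Answer: wxuuupiuabljw

Derivation:
After op 1 (move_left): buffer="wxupiabljw" (len 10), cursors c1@3 c2@5, authorship ..........
After op 2 (add_cursor(2)): buffer="wxupiabljw" (len 10), cursors c3@2 c1@3 c2@5, authorship ..........
After op 3 (insert('v')): buffer="wxvuvpivabljw" (len 13), cursors c3@3 c1@5 c2@8, authorship ..3.1..2.....
After op 4 (delete): buffer="wxupiabljw" (len 10), cursors c3@2 c1@3 c2@5, authorship ..........
After op 5 (insert('u')): buffer="wxuuupiuabljw" (len 13), cursors c3@3 c1@5 c2@8, authorship ..3.1..2.....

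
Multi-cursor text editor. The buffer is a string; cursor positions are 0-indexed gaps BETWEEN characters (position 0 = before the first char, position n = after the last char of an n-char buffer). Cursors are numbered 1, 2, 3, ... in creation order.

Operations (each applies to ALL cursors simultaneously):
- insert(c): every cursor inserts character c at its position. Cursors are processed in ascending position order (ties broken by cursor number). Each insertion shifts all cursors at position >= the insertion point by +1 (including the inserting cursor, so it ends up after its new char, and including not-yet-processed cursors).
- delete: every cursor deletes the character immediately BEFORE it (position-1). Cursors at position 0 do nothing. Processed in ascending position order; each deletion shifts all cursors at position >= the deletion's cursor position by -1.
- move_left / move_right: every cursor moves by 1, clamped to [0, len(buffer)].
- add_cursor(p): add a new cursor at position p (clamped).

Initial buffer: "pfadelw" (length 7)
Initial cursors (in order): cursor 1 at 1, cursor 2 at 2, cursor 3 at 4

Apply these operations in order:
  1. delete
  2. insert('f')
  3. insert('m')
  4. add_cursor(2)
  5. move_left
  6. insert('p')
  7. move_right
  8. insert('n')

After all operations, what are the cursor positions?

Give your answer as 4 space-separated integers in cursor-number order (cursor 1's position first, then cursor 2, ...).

Answer: 10 10 15 4

Derivation:
After op 1 (delete): buffer="aelw" (len 4), cursors c1@0 c2@0 c3@1, authorship ....
After op 2 (insert('f')): buffer="ffafelw" (len 7), cursors c1@2 c2@2 c3@4, authorship 12.3...
After op 3 (insert('m')): buffer="ffmmafmelw" (len 10), cursors c1@4 c2@4 c3@7, authorship 1212.33...
After op 4 (add_cursor(2)): buffer="ffmmafmelw" (len 10), cursors c4@2 c1@4 c2@4 c3@7, authorship 1212.33...
After op 5 (move_left): buffer="ffmmafmelw" (len 10), cursors c4@1 c1@3 c2@3 c3@6, authorship 1212.33...
After op 6 (insert('p')): buffer="fpfmppmafpmelw" (len 14), cursors c4@2 c1@6 c2@6 c3@10, authorship 1421122.333...
After op 7 (move_right): buffer="fpfmppmafpmelw" (len 14), cursors c4@3 c1@7 c2@7 c3@11, authorship 1421122.333...
After op 8 (insert('n')): buffer="fpfnmppmnnafpmnelw" (len 18), cursors c4@4 c1@10 c2@10 c3@15, authorship 1424112212.3333...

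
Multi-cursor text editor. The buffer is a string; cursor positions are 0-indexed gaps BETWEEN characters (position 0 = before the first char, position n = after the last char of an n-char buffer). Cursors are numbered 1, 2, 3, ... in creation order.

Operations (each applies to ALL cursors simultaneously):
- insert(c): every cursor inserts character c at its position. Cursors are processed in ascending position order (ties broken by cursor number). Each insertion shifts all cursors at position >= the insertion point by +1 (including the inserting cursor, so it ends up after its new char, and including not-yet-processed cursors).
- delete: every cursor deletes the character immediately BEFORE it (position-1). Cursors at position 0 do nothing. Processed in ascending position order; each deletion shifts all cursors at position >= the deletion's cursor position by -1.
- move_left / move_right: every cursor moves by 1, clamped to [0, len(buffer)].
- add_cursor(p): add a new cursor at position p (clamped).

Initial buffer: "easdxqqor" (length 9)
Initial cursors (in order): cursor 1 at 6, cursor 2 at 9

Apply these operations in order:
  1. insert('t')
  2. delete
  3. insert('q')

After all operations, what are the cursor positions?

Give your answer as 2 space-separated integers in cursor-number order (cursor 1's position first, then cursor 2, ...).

After op 1 (insert('t')): buffer="easdxqtqort" (len 11), cursors c1@7 c2@11, authorship ......1...2
After op 2 (delete): buffer="easdxqqor" (len 9), cursors c1@6 c2@9, authorship .........
After op 3 (insert('q')): buffer="easdxqqqorq" (len 11), cursors c1@7 c2@11, authorship ......1...2

Answer: 7 11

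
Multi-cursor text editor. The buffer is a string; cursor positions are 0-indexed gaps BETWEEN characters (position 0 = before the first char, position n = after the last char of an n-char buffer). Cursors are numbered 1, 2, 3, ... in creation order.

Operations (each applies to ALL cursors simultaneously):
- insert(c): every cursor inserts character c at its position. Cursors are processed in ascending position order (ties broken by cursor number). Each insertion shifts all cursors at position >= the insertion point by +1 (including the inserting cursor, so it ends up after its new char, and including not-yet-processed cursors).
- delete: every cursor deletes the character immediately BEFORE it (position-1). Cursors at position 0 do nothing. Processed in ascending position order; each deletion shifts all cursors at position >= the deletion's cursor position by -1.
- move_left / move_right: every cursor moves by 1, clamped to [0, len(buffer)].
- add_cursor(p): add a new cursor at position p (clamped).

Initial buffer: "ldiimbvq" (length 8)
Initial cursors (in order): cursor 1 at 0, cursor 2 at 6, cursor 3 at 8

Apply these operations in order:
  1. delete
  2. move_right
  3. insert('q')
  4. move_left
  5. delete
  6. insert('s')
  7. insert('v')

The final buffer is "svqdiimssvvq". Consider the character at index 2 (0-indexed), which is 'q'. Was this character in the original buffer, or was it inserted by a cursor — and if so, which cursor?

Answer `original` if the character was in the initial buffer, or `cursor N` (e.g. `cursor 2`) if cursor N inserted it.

Answer: cursor 1

Derivation:
After op 1 (delete): buffer="ldiimv" (len 6), cursors c1@0 c2@5 c3@6, authorship ......
After op 2 (move_right): buffer="ldiimv" (len 6), cursors c1@1 c2@6 c3@6, authorship ......
After op 3 (insert('q')): buffer="lqdiimvqq" (len 9), cursors c1@2 c2@9 c3@9, authorship .1.....23
After op 4 (move_left): buffer="lqdiimvqq" (len 9), cursors c1@1 c2@8 c3@8, authorship .1.....23
After op 5 (delete): buffer="qdiimq" (len 6), cursors c1@0 c2@5 c3@5, authorship 1....3
After op 6 (insert('s')): buffer="sqdiimssq" (len 9), cursors c1@1 c2@8 c3@8, authorship 11....233
After op 7 (insert('v')): buffer="svqdiimssvvq" (len 12), cursors c1@2 c2@11 c3@11, authorship 111....23233
Authorship (.=original, N=cursor N): 1 1 1 . . . . 2 3 2 3 3
Index 2: author = 1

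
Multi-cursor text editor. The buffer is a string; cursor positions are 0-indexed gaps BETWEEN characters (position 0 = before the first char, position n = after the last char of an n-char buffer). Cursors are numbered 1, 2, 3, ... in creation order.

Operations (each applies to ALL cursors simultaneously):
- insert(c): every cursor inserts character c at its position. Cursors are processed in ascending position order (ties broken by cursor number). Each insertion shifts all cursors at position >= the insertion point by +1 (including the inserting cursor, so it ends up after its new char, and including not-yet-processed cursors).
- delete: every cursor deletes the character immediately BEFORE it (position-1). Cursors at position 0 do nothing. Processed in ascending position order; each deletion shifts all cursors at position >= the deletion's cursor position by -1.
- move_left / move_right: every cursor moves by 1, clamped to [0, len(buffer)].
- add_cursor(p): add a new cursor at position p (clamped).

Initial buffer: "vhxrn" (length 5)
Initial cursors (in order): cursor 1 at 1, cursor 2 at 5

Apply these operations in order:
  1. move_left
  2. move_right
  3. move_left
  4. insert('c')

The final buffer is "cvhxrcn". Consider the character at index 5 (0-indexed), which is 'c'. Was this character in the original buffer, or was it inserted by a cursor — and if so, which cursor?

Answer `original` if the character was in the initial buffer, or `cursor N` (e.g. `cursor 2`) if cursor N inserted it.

Answer: cursor 2

Derivation:
After op 1 (move_left): buffer="vhxrn" (len 5), cursors c1@0 c2@4, authorship .....
After op 2 (move_right): buffer="vhxrn" (len 5), cursors c1@1 c2@5, authorship .....
After op 3 (move_left): buffer="vhxrn" (len 5), cursors c1@0 c2@4, authorship .....
After op 4 (insert('c')): buffer="cvhxrcn" (len 7), cursors c1@1 c2@6, authorship 1....2.
Authorship (.=original, N=cursor N): 1 . . . . 2 .
Index 5: author = 2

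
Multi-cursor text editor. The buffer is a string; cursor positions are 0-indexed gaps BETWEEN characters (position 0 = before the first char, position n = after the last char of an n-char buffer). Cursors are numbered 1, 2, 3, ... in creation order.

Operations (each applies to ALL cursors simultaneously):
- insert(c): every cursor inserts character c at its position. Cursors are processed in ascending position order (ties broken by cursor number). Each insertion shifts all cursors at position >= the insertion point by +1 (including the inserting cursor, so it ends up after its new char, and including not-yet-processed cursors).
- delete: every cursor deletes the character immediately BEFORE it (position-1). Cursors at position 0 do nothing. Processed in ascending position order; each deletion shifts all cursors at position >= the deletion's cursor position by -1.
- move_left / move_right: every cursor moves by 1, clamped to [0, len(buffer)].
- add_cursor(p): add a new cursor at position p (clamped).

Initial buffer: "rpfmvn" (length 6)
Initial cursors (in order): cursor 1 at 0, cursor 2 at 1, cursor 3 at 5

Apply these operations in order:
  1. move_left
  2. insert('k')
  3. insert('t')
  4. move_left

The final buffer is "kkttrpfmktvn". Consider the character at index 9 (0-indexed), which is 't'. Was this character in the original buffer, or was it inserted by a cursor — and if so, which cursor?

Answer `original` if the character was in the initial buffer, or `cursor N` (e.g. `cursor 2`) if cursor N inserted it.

After op 1 (move_left): buffer="rpfmvn" (len 6), cursors c1@0 c2@0 c3@4, authorship ......
After op 2 (insert('k')): buffer="kkrpfmkvn" (len 9), cursors c1@2 c2@2 c3@7, authorship 12....3..
After op 3 (insert('t')): buffer="kkttrpfmktvn" (len 12), cursors c1@4 c2@4 c3@10, authorship 1212....33..
After op 4 (move_left): buffer="kkttrpfmktvn" (len 12), cursors c1@3 c2@3 c3@9, authorship 1212....33..
Authorship (.=original, N=cursor N): 1 2 1 2 . . . . 3 3 . .
Index 9: author = 3

Answer: cursor 3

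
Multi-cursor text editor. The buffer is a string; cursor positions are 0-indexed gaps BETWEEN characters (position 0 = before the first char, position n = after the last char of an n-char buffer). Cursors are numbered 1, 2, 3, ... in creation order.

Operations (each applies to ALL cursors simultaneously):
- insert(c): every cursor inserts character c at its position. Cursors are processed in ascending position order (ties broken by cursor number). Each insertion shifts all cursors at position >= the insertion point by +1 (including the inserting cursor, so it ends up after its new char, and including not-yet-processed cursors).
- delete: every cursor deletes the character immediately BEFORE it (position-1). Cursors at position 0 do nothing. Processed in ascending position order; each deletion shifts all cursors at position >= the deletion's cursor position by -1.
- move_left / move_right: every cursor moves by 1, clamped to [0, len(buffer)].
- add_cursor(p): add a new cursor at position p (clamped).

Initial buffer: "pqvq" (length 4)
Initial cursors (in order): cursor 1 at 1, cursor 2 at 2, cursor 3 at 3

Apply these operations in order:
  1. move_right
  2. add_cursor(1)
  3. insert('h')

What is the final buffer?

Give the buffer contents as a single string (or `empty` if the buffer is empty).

Answer: phqhvhqh

Derivation:
After op 1 (move_right): buffer="pqvq" (len 4), cursors c1@2 c2@3 c3@4, authorship ....
After op 2 (add_cursor(1)): buffer="pqvq" (len 4), cursors c4@1 c1@2 c2@3 c3@4, authorship ....
After op 3 (insert('h')): buffer="phqhvhqh" (len 8), cursors c4@2 c1@4 c2@6 c3@8, authorship .4.1.2.3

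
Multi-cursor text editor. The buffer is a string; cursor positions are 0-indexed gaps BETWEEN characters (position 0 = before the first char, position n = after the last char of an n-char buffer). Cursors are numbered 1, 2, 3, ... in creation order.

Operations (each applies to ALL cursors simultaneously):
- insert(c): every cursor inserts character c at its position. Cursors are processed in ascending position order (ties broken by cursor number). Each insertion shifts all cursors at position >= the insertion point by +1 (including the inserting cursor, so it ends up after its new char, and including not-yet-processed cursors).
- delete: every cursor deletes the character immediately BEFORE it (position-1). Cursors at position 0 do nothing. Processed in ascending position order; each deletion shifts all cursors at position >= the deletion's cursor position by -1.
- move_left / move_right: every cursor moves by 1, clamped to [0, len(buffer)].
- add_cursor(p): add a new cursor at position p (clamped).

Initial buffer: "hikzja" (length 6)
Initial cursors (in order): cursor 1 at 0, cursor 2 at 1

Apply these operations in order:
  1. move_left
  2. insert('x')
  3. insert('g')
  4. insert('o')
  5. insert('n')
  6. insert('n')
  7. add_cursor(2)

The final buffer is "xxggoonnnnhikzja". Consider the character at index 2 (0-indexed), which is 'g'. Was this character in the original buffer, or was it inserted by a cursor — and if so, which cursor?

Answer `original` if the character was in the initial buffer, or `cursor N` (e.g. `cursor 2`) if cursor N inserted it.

Answer: cursor 1

Derivation:
After op 1 (move_left): buffer="hikzja" (len 6), cursors c1@0 c2@0, authorship ......
After op 2 (insert('x')): buffer="xxhikzja" (len 8), cursors c1@2 c2@2, authorship 12......
After op 3 (insert('g')): buffer="xxgghikzja" (len 10), cursors c1@4 c2@4, authorship 1212......
After op 4 (insert('o')): buffer="xxggoohikzja" (len 12), cursors c1@6 c2@6, authorship 121212......
After op 5 (insert('n')): buffer="xxggoonnhikzja" (len 14), cursors c1@8 c2@8, authorship 12121212......
After op 6 (insert('n')): buffer="xxggoonnnnhikzja" (len 16), cursors c1@10 c2@10, authorship 1212121212......
After op 7 (add_cursor(2)): buffer="xxggoonnnnhikzja" (len 16), cursors c3@2 c1@10 c2@10, authorship 1212121212......
Authorship (.=original, N=cursor N): 1 2 1 2 1 2 1 2 1 2 . . . . . .
Index 2: author = 1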